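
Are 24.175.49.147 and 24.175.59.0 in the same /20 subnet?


Mask: 255.255.240.0
24.175.49.147 AND mask = 24.175.48.0
24.175.59.0 AND mask = 24.175.48.0
Yes, same subnet (24.175.48.0)


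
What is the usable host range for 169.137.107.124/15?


Network: 169.136.0.0
Broadcast: 169.137.255.255
First usable = network + 1
Last usable = broadcast - 1
Range: 169.136.0.1 to 169.137.255.254


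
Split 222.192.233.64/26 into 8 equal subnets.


New prefix = 26 + 3 = 29
Each subnet has 8 addresses
  222.192.233.64/29
  222.192.233.72/29
  222.192.233.80/29
  222.192.233.88/29
  222.192.233.96/29
  222.192.233.104/29
  222.192.233.112/29
  222.192.233.120/29
Subnets: 222.192.233.64/29, 222.192.233.72/29, 222.192.233.80/29, 222.192.233.88/29, 222.192.233.96/29, 222.192.233.104/29, 222.192.233.112/29, 222.192.233.120/29


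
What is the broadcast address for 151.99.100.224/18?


Network: 151.99.64.0/18
Host bits = 14
Set all host bits to 1:
Broadcast: 151.99.127.255


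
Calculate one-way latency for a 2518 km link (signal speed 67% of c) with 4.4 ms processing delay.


Speed = 0.67 * 3e5 km/s = 201000 km/s
Propagation delay = 2518 / 201000 = 0.0125 s = 12.5274 ms
Processing delay = 4.4 ms
Total one-way latency = 16.9274 ms


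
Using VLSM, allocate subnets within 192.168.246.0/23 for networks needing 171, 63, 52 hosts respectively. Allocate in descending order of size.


171 hosts -> /24 (254 usable): 192.168.246.0/24
63 hosts -> /25 (126 usable): 192.168.247.0/25
52 hosts -> /26 (62 usable): 192.168.247.128/26
Allocation: 192.168.246.0/24 (171 hosts, 254 usable); 192.168.247.0/25 (63 hosts, 126 usable); 192.168.247.128/26 (52 hosts, 62 usable)


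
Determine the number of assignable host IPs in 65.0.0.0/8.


Host bits = 32 - 8 = 24
Total addresses = 2^24 = 16777216
Usable = total - 2 (network and broadcast)
Usable hosts: 16777214


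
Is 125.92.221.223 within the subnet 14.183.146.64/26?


Subnet network: 14.183.146.64
Test IP AND mask: 125.92.221.192
No, 125.92.221.223 is not in 14.183.146.64/26


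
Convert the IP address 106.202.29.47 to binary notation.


106 = 01101010
202 = 11001010
29 = 00011101
47 = 00101111
Binary: 01101010.11001010.00011101.00101111


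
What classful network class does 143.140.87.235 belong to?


First octet: 143
Binary: 10001111
10xxxxxx -> Class B (128-191)
Class B, default mask 255.255.0.0 (/16)


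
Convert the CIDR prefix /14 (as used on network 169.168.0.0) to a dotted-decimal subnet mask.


/14 means 14 network bits, 18 host bits
Binary: 11111111111111000000000000000000
Mask: 255.252.0.0


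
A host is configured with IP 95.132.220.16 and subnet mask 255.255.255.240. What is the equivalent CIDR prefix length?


Binary: 11111111.11111111.11111111.11110000
Count leading 1s
Prefix: /28


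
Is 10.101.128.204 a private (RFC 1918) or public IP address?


RFC 1918 private ranges:
  10.0.0.0/8 (10.0.0.0 - 10.255.255.255)
  172.16.0.0/12 (172.16.0.0 - 172.31.255.255)
  192.168.0.0/16 (192.168.0.0 - 192.168.255.255)
Private (in 10.0.0.0/8)


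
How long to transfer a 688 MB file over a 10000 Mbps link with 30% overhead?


Effective throughput = 10000 * (1 - 30/100) = 7000 Mbps
File size in Mb = 688 * 8 = 5504 Mb
Time = 5504 / 7000
Time = 0.7863 seconds


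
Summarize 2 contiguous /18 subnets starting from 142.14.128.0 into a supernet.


Original prefix: /18
Number of subnets: 2 = 2^1
New prefix = 18 - 1 = 17
Supernet: 142.14.128.0/17


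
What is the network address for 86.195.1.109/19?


IP:   01010110.11000011.00000001.01101101
Mask: 11111111.11111111.11100000.00000000
AND operation:
Net:  01010110.11000011.00000000.00000000
Network: 86.195.0.0/19


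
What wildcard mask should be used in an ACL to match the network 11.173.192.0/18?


Subnet mask: 255.255.192.0
Wildcard = 255.255.255.255 - subnet mask
255 - 255 = 0
255 - 255 = 0
255 - 192 = 63
255 - 0 = 255
Wildcard: 0.0.63.255


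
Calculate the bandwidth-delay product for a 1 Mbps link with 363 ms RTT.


BDP = bandwidth * RTT
= 1 Mbps * 363 ms
= 1 * 1e6 * 363 / 1000 bits
= 363000 bits
= 45375 bytes
= 44.3115 KB
BDP = 363000 bits (45375 bytes)


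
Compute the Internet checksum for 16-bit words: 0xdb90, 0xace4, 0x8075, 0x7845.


Sum all words (with carry folding):
+ 0xdb90 = 0xdb90
+ 0xace4 = 0x8875
+ 0x8075 = 0x08eb
+ 0x7845 = 0x8130
One's complement: ~0x8130
Checksum = 0x7ecf


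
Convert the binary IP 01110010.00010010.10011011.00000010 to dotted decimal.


01110010 = 114
00010010 = 18
10011011 = 155
00000010 = 2
IP: 114.18.155.2


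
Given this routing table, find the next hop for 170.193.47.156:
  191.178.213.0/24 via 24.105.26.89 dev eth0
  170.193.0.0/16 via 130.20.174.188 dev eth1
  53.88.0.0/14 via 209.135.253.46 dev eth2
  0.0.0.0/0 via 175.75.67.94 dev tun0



Longest prefix match for 170.193.47.156:
  /24 191.178.213.0: no
  /16 170.193.0.0: MATCH
  /14 53.88.0.0: no
  /0 0.0.0.0: MATCH
Selected: next-hop 130.20.174.188 via eth1 (matched /16)


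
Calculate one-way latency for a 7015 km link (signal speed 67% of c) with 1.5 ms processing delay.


Speed = 0.67 * 3e5 km/s = 201000 km/s
Propagation delay = 7015 / 201000 = 0.0349 s = 34.9005 ms
Processing delay = 1.5 ms
Total one-way latency = 36.4005 ms


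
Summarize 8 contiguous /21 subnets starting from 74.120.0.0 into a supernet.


Original prefix: /21
Number of subnets: 8 = 2^3
New prefix = 21 - 3 = 18
Supernet: 74.120.0.0/18


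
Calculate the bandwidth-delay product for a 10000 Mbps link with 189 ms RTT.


BDP = bandwidth * RTT
= 10000 Mbps * 189 ms
= 10000 * 1e6 * 189 / 1000 bits
= 1890000000 bits
= 236250000 bytes
= 230712.8906 KB
BDP = 1890000000 bits (236250000 bytes)


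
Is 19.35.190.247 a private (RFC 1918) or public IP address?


RFC 1918 private ranges:
  10.0.0.0/8 (10.0.0.0 - 10.255.255.255)
  172.16.0.0/12 (172.16.0.0 - 172.31.255.255)
  192.168.0.0/16 (192.168.0.0 - 192.168.255.255)
Public (not in any RFC 1918 range)


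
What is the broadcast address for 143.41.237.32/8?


Network: 143.0.0.0/8
Host bits = 24
Set all host bits to 1:
Broadcast: 143.255.255.255


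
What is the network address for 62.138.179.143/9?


IP:   00111110.10001010.10110011.10001111
Mask: 11111111.10000000.00000000.00000000
AND operation:
Net:  00111110.10000000.00000000.00000000
Network: 62.128.0.0/9


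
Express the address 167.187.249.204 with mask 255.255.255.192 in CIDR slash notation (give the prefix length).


Binary: 11111111.11111111.11111111.11000000
Count leading 1s
Prefix: /26


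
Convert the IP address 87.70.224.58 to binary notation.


87 = 01010111
70 = 01000110
224 = 11100000
58 = 00111010
Binary: 01010111.01000110.11100000.00111010


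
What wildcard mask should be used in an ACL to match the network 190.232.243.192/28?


Subnet mask: 255.255.255.240
Wildcard = 255.255.255.255 - subnet mask
255 - 255 = 0
255 - 255 = 0
255 - 255 = 0
255 - 240 = 15
Wildcard: 0.0.0.15


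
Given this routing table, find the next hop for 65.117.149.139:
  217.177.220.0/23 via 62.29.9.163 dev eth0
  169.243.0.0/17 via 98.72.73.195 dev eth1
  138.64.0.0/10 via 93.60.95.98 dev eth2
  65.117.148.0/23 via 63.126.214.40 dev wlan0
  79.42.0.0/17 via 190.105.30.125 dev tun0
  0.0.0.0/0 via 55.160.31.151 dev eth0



Longest prefix match for 65.117.149.139:
  /23 217.177.220.0: no
  /17 169.243.0.0: no
  /10 138.64.0.0: no
  /23 65.117.148.0: MATCH
  /17 79.42.0.0: no
  /0 0.0.0.0: MATCH
Selected: next-hop 63.126.214.40 via wlan0 (matched /23)


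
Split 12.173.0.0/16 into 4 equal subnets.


New prefix = 16 + 2 = 18
Each subnet has 16384 addresses
  12.173.0.0/18
  12.173.64.0/18
  12.173.128.0/18
  12.173.192.0/18
Subnets: 12.173.0.0/18, 12.173.64.0/18, 12.173.128.0/18, 12.173.192.0/18


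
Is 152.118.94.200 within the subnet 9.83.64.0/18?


Subnet network: 9.83.64.0
Test IP AND mask: 152.118.64.0
No, 152.118.94.200 is not in 9.83.64.0/18


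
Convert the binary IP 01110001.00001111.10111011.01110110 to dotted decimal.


01110001 = 113
00001111 = 15
10111011 = 187
01110110 = 118
IP: 113.15.187.118


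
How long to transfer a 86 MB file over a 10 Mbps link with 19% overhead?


Effective throughput = 10 * (1 - 19/100) = 8.1 Mbps
File size in Mb = 86 * 8 = 688 Mb
Time = 688 / 8.1
Time = 84.9383 seconds


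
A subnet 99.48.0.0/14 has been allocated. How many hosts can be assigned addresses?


Host bits = 32 - 14 = 18
Total addresses = 2^18 = 262144
Usable = total - 2 (network and broadcast)
Usable hosts: 262142


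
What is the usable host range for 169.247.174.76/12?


Network: 169.240.0.0
Broadcast: 169.255.255.255
First usable = network + 1
Last usable = broadcast - 1
Range: 169.240.0.1 to 169.255.255.254


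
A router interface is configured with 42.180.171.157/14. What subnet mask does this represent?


/14 means 14 network bits, 18 host bits
Binary: 11111111111111000000000000000000
Mask: 255.252.0.0


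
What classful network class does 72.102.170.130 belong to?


First octet: 72
Binary: 01001000
0xxxxxxx -> Class A (1-126)
Class A, default mask 255.0.0.0 (/8)


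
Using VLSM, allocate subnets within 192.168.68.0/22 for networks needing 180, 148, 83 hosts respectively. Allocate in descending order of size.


180 hosts -> /24 (254 usable): 192.168.68.0/24
148 hosts -> /24 (254 usable): 192.168.69.0/24
83 hosts -> /25 (126 usable): 192.168.70.0/25
Allocation: 192.168.68.0/24 (180 hosts, 254 usable); 192.168.69.0/24 (148 hosts, 254 usable); 192.168.70.0/25 (83 hosts, 126 usable)


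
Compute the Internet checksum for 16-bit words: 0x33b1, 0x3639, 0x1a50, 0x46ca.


Sum all words (with carry folding):
+ 0x33b1 = 0x33b1
+ 0x3639 = 0x69ea
+ 0x1a50 = 0x843a
+ 0x46ca = 0xcb04
One's complement: ~0xcb04
Checksum = 0x34fb


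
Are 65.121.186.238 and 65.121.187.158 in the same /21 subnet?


Mask: 255.255.248.0
65.121.186.238 AND mask = 65.121.184.0
65.121.187.158 AND mask = 65.121.184.0
Yes, same subnet (65.121.184.0)


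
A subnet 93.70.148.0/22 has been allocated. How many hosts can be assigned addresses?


Host bits = 32 - 22 = 10
Total addresses = 2^10 = 1024
Usable = total - 2 (network and broadcast)
Usable hosts: 1022


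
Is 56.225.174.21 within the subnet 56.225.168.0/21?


Subnet network: 56.225.168.0
Test IP AND mask: 56.225.168.0
Yes, 56.225.174.21 is in 56.225.168.0/21


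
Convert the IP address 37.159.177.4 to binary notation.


37 = 00100101
159 = 10011111
177 = 10110001
4 = 00000100
Binary: 00100101.10011111.10110001.00000100


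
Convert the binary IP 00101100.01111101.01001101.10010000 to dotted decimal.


00101100 = 44
01111101 = 125
01001101 = 77
10010000 = 144
IP: 44.125.77.144


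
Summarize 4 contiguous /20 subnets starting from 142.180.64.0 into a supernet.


Original prefix: /20
Number of subnets: 4 = 2^2
New prefix = 20 - 2 = 18
Supernet: 142.180.64.0/18


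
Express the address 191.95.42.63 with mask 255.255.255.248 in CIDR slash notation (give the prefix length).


Binary: 11111111.11111111.11111111.11111000
Count leading 1s
Prefix: /29


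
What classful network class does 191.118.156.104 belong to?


First octet: 191
Binary: 10111111
10xxxxxx -> Class B (128-191)
Class B, default mask 255.255.0.0 (/16)


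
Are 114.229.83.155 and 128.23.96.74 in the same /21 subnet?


Mask: 255.255.248.0
114.229.83.155 AND mask = 114.229.80.0
128.23.96.74 AND mask = 128.23.96.0
No, different subnets (114.229.80.0 vs 128.23.96.0)


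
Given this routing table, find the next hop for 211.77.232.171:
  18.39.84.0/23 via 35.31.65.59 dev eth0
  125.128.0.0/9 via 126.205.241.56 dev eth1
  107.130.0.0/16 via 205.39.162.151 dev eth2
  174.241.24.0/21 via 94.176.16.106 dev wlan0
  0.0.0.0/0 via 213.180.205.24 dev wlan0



Longest prefix match for 211.77.232.171:
  /23 18.39.84.0: no
  /9 125.128.0.0: no
  /16 107.130.0.0: no
  /21 174.241.24.0: no
  /0 0.0.0.0: MATCH
Selected: next-hop 213.180.205.24 via wlan0 (matched /0)


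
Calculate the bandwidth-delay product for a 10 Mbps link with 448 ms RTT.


BDP = bandwidth * RTT
= 10 Mbps * 448 ms
= 10 * 1e6 * 448 / 1000 bits
= 4480000 bits
= 560000 bytes
= 546.875 KB
BDP = 4480000 bits (560000 bytes)


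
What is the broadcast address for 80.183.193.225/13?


Network: 80.176.0.0/13
Host bits = 19
Set all host bits to 1:
Broadcast: 80.183.255.255


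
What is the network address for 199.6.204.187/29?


IP:   11000111.00000110.11001100.10111011
Mask: 11111111.11111111.11111111.11111000
AND operation:
Net:  11000111.00000110.11001100.10111000
Network: 199.6.204.184/29


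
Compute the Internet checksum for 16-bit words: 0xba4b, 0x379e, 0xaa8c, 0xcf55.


Sum all words (with carry folding):
+ 0xba4b = 0xba4b
+ 0x379e = 0xf1e9
+ 0xaa8c = 0x9c76
+ 0xcf55 = 0x6bcc
One's complement: ~0x6bcc
Checksum = 0x9433


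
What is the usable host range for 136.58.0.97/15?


Network: 136.58.0.0
Broadcast: 136.59.255.255
First usable = network + 1
Last usable = broadcast - 1
Range: 136.58.0.1 to 136.59.255.254


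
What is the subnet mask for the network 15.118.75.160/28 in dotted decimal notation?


/28 means 28 network bits, 4 host bits
Binary: 11111111111111111111111111110000
Mask: 255.255.255.240


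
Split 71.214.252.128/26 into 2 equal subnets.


New prefix = 26 + 1 = 27
Each subnet has 32 addresses
  71.214.252.128/27
  71.214.252.160/27
Subnets: 71.214.252.128/27, 71.214.252.160/27


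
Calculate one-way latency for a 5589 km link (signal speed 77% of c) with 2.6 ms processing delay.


Speed = 0.77 * 3e5 km/s = 231000 km/s
Propagation delay = 5589 / 231000 = 0.0242 s = 24.1948 ms
Processing delay = 2.6 ms
Total one-way latency = 26.7948 ms


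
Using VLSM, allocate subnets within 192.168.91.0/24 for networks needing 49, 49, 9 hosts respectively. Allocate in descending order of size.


49 hosts -> /26 (62 usable): 192.168.91.0/26
49 hosts -> /26 (62 usable): 192.168.91.64/26
9 hosts -> /28 (14 usable): 192.168.91.128/28
Allocation: 192.168.91.0/26 (49 hosts, 62 usable); 192.168.91.64/26 (49 hosts, 62 usable); 192.168.91.128/28 (9 hosts, 14 usable)


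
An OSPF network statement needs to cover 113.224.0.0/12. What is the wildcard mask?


Subnet mask: 255.240.0.0
Wildcard = 255.255.255.255 - subnet mask
255 - 255 = 0
255 - 240 = 15
255 - 0 = 255
255 - 0 = 255
Wildcard: 0.15.255.255


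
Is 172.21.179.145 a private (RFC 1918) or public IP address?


RFC 1918 private ranges:
  10.0.0.0/8 (10.0.0.0 - 10.255.255.255)
  172.16.0.0/12 (172.16.0.0 - 172.31.255.255)
  192.168.0.0/16 (192.168.0.0 - 192.168.255.255)
Private (in 172.16.0.0/12)


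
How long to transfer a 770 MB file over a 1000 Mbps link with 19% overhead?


Effective throughput = 1000 * (1 - 19/100) = 810 Mbps
File size in Mb = 770 * 8 = 6160 Mb
Time = 6160 / 810
Time = 7.6049 seconds


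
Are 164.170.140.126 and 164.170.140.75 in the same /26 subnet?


Mask: 255.255.255.192
164.170.140.126 AND mask = 164.170.140.64
164.170.140.75 AND mask = 164.170.140.64
Yes, same subnet (164.170.140.64)


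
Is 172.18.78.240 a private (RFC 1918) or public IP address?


RFC 1918 private ranges:
  10.0.0.0/8 (10.0.0.0 - 10.255.255.255)
  172.16.0.0/12 (172.16.0.0 - 172.31.255.255)
  192.168.0.0/16 (192.168.0.0 - 192.168.255.255)
Private (in 172.16.0.0/12)


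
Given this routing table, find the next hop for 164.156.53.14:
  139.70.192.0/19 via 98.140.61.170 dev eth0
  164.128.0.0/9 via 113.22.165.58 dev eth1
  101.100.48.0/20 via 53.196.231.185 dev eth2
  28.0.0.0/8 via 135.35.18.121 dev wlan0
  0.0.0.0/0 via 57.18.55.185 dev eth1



Longest prefix match for 164.156.53.14:
  /19 139.70.192.0: no
  /9 164.128.0.0: MATCH
  /20 101.100.48.0: no
  /8 28.0.0.0: no
  /0 0.0.0.0: MATCH
Selected: next-hop 113.22.165.58 via eth1 (matched /9)


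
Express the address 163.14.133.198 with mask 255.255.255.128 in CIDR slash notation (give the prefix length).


Binary: 11111111.11111111.11111111.10000000
Count leading 1s
Prefix: /25


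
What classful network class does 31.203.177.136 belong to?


First octet: 31
Binary: 00011111
0xxxxxxx -> Class A (1-126)
Class A, default mask 255.0.0.0 (/8)


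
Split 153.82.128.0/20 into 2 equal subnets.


New prefix = 20 + 1 = 21
Each subnet has 2048 addresses
  153.82.128.0/21
  153.82.136.0/21
Subnets: 153.82.128.0/21, 153.82.136.0/21


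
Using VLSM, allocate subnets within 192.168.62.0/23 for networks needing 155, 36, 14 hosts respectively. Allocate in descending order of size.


155 hosts -> /24 (254 usable): 192.168.62.0/24
36 hosts -> /26 (62 usable): 192.168.63.0/26
14 hosts -> /28 (14 usable): 192.168.63.64/28
Allocation: 192.168.62.0/24 (155 hosts, 254 usable); 192.168.63.0/26 (36 hosts, 62 usable); 192.168.63.64/28 (14 hosts, 14 usable)


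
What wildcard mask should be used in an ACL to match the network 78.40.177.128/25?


Subnet mask: 255.255.255.128
Wildcard = 255.255.255.255 - subnet mask
255 - 255 = 0
255 - 255 = 0
255 - 255 = 0
255 - 128 = 127
Wildcard: 0.0.0.127


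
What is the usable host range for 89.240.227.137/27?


Network: 89.240.227.128
Broadcast: 89.240.227.159
First usable = network + 1
Last usable = broadcast - 1
Range: 89.240.227.129 to 89.240.227.158


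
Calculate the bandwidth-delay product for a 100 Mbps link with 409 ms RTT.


BDP = bandwidth * RTT
= 100 Mbps * 409 ms
= 100 * 1e6 * 409 / 1000 bits
= 40900000 bits
= 5112500 bytes
= 4992.6758 KB
BDP = 40900000 bits (5112500 bytes)


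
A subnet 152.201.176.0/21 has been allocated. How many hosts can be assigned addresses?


Host bits = 32 - 21 = 11
Total addresses = 2^11 = 2048
Usable = total - 2 (network and broadcast)
Usable hosts: 2046


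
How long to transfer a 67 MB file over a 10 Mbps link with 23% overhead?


Effective throughput = 10 * (1 - 23/100) = 7.7 Mbps
File size in Mb = 67 * 8 = 536 Mb
Time = 536 / 7.7
Time = 69.6104 seconds


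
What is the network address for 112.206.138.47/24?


IP:   01110000.11001110.10001010.00101111
Mask: 11111111.11111111.11111111.00000000
AND operation:
Net:  01110000.11001110.10001010.00000000
Network: 112.206.138.0/24


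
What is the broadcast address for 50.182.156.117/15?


Network: 50.182.0.0/15
Host bits = 17
Set all host bits to 1:
Broadcast: 50.183.255.255


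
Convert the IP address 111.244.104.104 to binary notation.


111 = 01101111
244 = 11110100
104 = 01101000
104 = 01101000
Binary: 01101111.11110100.01101000.01101000


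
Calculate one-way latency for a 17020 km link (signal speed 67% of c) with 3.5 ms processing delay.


Speed = 0.67 * 3e5 km/s = 201000 km/s
Propagation delay = 17020 / 201000 = 0.0847 s = 84.6766 ms
Processing delay = 3.5 ms
Total one-way latency = 88.1766 ms


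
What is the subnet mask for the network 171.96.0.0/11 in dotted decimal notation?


/11 means 11 network bits, 21 host bits
Binary: 11111111111000000000000000000000
Mask: 255.224.0.0


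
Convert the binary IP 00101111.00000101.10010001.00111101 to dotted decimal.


00101111 = 47
00000101 = 5
10010001 = 145
00111101 = 61
IP: 47.5.145.61


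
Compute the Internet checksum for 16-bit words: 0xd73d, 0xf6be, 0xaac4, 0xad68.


Sum all words (with carry folding):
+ 0xd73d = 0xd73d
+ 0xf6be = 0xcdfc
+ 0xaac4 = 0x78c1
+ 0xad68 = 0x262a
One's complement: ~0x262a
Checksum = 0xd9d5


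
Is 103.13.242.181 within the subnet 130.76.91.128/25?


Subnet network: 130.76.91.128
Test IP AND mask: 103.13.242.128
No, 103.13.242.181 is not in 130.76.91.128/25


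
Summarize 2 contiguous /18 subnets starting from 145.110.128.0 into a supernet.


Original prefix: /18
Number of subnets: 2 = 2^1
New prefix = 18 - 1 = 17
Supernet: 145.110.128.0/17


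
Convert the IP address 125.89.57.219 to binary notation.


125 = 01111101
89 = 01011001
57 = 00111001
219 = 11011011
Binary: 01111101.01011001.00111001.11011011


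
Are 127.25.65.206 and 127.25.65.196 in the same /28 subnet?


Mask: 255.255.255.240
127.25.65.206 AND mask = 127.25.65.192
127.25.65.196 AND mask = 127.25.65.192
Yes, same subnet (127.25.65.192)


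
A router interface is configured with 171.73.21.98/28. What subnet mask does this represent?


/28 means 28 network bits, 4 host bits
Binary: 11111111111111111111111111110000
Mask: 255.255.255.240


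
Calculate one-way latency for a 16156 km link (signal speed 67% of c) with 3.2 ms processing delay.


Speed = 0.67 * 3e5 km/s = 201000 km/s
Propagation delay = 16156 / 201000 = 0.0804 s = 80.3781 ms
Processing delay = 3.2 ms
Total one-way latency = 83.5781 ms


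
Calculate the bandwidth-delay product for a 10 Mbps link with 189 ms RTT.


BDP = bandwidth * RTT
= 10 Mbps * 189 ms
= 10 * 1e6 * 189 / 1000 bits
= 1890000 bits
= 236250 bytes
= 230.7129 KB
BDP = 1890000 bits (236250 bytes)


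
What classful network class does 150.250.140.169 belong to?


First octet: 150
Binary: 10010110
10xxxxxx -> Class B (128-191)
Class B, default mask 255.255.0.0 (/16)


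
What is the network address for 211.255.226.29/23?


IP:   11010011.11111111.11100010.00011101
Mask: 11111111.11111111.11111110.00000000
AND operation:
Net:  11010011.11111111.11100010.00000000
Network: 211.255.226.0/23


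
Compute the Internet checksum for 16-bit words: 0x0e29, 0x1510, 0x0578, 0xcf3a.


Sum all words (with carry folding):
+ 0x0e29 = 0x0e29
+ 0x1510 = 0x2339
+ 0x0578 = 0x28b1
+ 0xcf3a = 0xf7eb
One's complement: ~0xf7eb
Checksum = 0x0814


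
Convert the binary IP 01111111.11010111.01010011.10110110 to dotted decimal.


01111111 = 127
11010111 = 215
01010011 = 83
10110110 = 182
IP: 127.215.83.182


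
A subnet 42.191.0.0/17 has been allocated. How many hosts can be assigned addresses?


Host bits = 32 - 17 = 15
Total addresses = 2^15 = 32768
Usable = total - 2 (network and broadcast)
Usable hosts: 32766


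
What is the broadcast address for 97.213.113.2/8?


Network: 97.0.0.0/8
Host bits = 24
Set all host bits to 1:
Broadcast: 97.255.255.255


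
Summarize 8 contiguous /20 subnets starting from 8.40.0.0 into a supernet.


Original prefix: /20
Number of subnets: 8 = 2^3
New prefix = 20 - 3 = 17
Supernet: 8.40.0.0/17


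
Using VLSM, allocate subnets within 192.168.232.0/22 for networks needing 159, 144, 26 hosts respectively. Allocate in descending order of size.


159 hosts -> /24 (254 usable): 192.168.232.0/24
144 hosts -> /24 (254 usable): 192.168.233.0/24
26 hosts -> /27 (30 usable): 192.168.234.0/27
Allocation: 192.168.232.0/24 (159 hosts, 254 usable); 192.168.233.0/24 (144 hosts, 254 usable); 192.168.234.0/27 (26 hosts, 30 usable)


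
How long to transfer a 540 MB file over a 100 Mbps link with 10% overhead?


Effective throughput = 100 * (1 - 10/100) = 90 Mbps
File size in Mb = 540 * 8 = 4320 Mb
Time = 4320 / 90
Time = 48 seconds


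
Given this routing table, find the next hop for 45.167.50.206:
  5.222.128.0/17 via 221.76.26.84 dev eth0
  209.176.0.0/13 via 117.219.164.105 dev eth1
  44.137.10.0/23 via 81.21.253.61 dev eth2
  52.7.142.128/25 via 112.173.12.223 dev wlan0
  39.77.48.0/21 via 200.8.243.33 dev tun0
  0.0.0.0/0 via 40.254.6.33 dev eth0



Longest prefix match for 45.167.50.206:
  /17 5.222.128.0: no
  /13 209.176.0.0: no
  /23 44.137.10.0: no
  /25 52.7.142.128: no
  /21 39.77.48.0: no
  /0 0.0.0.0: MATCH
Selected: next-hop 40.254.6.33 via eth0 (matched /0)


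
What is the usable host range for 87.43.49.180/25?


Network: 87.43.49.128
Broadcast: 87.43.49.255
First usable = network + 1
Last usable = broadcast - 1
Range: 87.43.49.129 to 87.43.49.254


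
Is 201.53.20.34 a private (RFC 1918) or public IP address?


RFC 1918 private ranges:
  10.0.0.0/8 (10.0.0.0 - 10.255.255.255)
  172.16.0.0/12 (172.16.0.0 - 172.31.255.255)
  192.168.0.0/16 (192.168.0.0 - 192.168.255.255)
Public (not in any RFC 1918 range)


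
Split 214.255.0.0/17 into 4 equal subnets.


New prefix = 17 + 2 = 19
Each subnet has 8192 addresses
  214.255.0.0/19
  214.255.32.0/19
  214.255.64.0/19
  214.255.96.0/19
Subnets: 214.255.0.0/19, 214.255.32.0/19, 214.255.64.0/19, 214.255.96.0/19


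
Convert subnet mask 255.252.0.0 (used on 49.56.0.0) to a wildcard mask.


Subnet mask: 255.252.0.0
Wildcard = 255.255.255.255 - subnet mask
255 - 255 = 0
255 - 252 = 3
255 - 0 = 255
255 - 0 = 255
Wildcard: 0.3.255.255


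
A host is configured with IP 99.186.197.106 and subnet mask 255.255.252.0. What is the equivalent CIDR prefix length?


Binary: 11111111.11111111.11111100.00000000
Count leading 1s
Prefix: /22


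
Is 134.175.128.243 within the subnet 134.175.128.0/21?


Subnet network: 134.175.128.0
Test IP AND mask: 134.175.128.0
Yes, 134.175.128.243 is in 134.175.128.0/21


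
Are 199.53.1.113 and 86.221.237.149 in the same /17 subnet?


Mask: 255.255.128.0
199.53.1.113 AND mask = 199.53.0.0
86.221.237.149 AND mask = 86.221.128.0
No, different subnets (199.53.0.0 vs 86.221.128.0)


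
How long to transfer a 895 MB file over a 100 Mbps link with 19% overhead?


Effective throughput = 100 * (1 - 19/100) = 81 Mbps
File size in Mb = 895 * 8 = 7160 Mb
Time = 7160 / 81
Time = 88.3951 seconds


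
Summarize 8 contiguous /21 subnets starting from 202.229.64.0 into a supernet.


Original prefix: /21
Number of subnets: 8 = 2^3
New prefix = 21 - 3 = 18
Supernet: 202.229.64.0/18


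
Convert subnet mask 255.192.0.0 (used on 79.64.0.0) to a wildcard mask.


Subnet mask: 255.192.0.0
Wildcard = 255.255.255.255 - subnet mask
255 - 255 = 0
255 - 192 = 63
255 - 0 = 255
255 - 0 = 255
Wildcard: 0.63.255.255


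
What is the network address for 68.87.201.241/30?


IP:   01000100.01010111.11001001.11110001
Mask: 11111111.11111111.11111111.11111100
AND operation:
Net:  01000100.01010111.11001001.11110000
Network: 68.87.201.240/30


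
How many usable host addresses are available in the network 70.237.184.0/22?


Host bits = 32 - 22 = 10
Total addresses = 2^10 = 1024
Usable = total - 2 (network and broadcast)
Usable hosts: 1022


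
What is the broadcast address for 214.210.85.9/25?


Network: 214.210.85.0/25
Host bits = 7
Set all host bits to 1:
Broadcast: 214.210.85.127


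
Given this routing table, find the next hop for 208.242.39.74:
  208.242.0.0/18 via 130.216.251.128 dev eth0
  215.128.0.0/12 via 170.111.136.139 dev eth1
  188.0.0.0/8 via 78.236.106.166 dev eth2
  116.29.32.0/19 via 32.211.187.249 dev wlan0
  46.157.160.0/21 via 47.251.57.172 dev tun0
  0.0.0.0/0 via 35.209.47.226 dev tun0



Longest prefix match for 208.242.39.74:
  /18 208.242.0.0: MATCH
  /12 215.128.0.0: no
  /8 188.0.0.0: no
  /19 116.29.32.0: no
  /21 46.157.160.0: no
  /0 0.0.0.0: MATCH
Selected: next-hop 130.216.251.128 via eth0 (matched /18)


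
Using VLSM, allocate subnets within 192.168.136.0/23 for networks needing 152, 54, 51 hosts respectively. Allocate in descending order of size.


152 hosts -> /24 (254 usable): 192.168.136.0/24
54 hosts -> /26 (62 usable): 192.168.137.0/26
51 hosts -> /26 (62 usable): 192.168.137.64/26
Allocation: 192.168.136.0/24 (152 hosts, 254 usable); 192.168.137.0/26 (54 hosts, 62 usable); 192.168.137.64/26 (51 hosts, 62 usable)


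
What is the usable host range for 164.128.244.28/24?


Network: 164.128.244.0
Broadcast: 164.128.244.255
First usable = network + 1
Last usable = broadcast - 1
Range: 164.128.244.1 to 164.128.244.254


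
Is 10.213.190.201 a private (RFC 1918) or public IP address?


RFC 1918 private ranges:
  10.0.0.0/8 (10.0.0.0 - 10.255.255.255)
  172.16.0.0/12 (172.16.0.0 - 172.31.255.255)
  192.168.0.0/16 (192.168.0.0 - 192.168.255.255)
Private (in 10.0.0.0/8)


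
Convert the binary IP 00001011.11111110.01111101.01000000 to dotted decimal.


00001011 = 11
11111110 = 254
01111101 = 125
01000000 = 64
IP: 11.254.125.64


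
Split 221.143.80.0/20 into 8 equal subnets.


New prefix = 20 + 3 = 23
Each subnet has 512 addresses
  221.143.80.0/23
  221.143.82.0/23
  221.143.84.0/23
  221.143.86.0/23
  221.143.88.0/23
  221.143.90.0/23
  221.143.92.0/23
  221.143.94.0/23
Subnets: 221.143.80.0/23, 221.143.82.0/23, 221.143.84.0/23, 221.143.86.0/23, 221.143.88.0/23, 221.143.90.0/23, 221.143.92.0/23, 221.143.94.0/23


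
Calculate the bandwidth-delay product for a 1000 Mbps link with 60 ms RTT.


BDP = bandwidth * RTT
= 1000 Mbps * 60 ms
= 1000 * 1e6 * 60 / 1000 bits
= 60000000 bits
= 7500000 bytes
= 7324.2188 KB
BDP = 60000000 bits (7500000 bytes)


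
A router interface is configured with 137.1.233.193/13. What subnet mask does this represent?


/13 means 13 network bits, 19 host bits
Binary: 11111111111110000000000000000000
Mask: 255.248.0.0


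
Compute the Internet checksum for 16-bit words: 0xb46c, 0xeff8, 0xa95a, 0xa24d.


Sum all words (with carry folding):
+ 0xb46c = 0xb46c
+ 0xeff8 = 0xa465
+ 0xa95a = 0x4dc0
+ 0xa24d = 0xf00d
One's complement: ~0xf00d
Checksum = 0x0ff2


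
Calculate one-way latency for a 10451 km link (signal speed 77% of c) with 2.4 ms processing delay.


Speed = 0.77 * 3e5 km/s = 231000 km/s
Propagation delay = 10451 / 231000 = 0.0452 s = 45.2424 ms
Processing delay = 2.4 ms
Total one-way latency = 47.6424 ms


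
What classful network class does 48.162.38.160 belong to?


First octet: 48
Binary: 00110000
0xxxxxxx -> Class A (1-126)
Class A, default mask 255.0.0.0 (/8)


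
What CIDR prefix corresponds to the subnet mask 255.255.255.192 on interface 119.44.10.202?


Binary: 11111111.11111111.11111111.11000000
Count leading 1s
Prefix: /26


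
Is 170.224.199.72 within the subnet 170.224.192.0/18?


Subnet network: 170.224.192.0
Test IP AND mask: 170.224.192.0
Yes, 170.224.199.72 is in 170.224.192.0/18


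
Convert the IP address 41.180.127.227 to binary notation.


41 = 00101001
180 = 10110100
127 = 01111111
227 = 11100011
Binary: 00101001.10110100.01111111.11100011


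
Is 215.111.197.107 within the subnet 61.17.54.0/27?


Subnet network: 61.17.54.0
Test IP AND mask: 215.111.197.96
No, 215.111.197.107 is not in 61.17.54.0/27


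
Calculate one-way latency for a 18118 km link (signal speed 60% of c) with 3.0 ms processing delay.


Speed = 0.6 * 3e5 km/s = 180000 km/s
Propagation delay = 18118 / 180000 = 0.1007 s = 100.6556 ms
Processing delay = 3.0 ms
Total one-way latency = 103.6556 ms


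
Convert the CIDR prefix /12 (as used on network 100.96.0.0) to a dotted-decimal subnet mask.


/12 means 12 network bits, 20 host bits
Binary: 11111111111100000000000000000000
Mask: 255.240.0.0


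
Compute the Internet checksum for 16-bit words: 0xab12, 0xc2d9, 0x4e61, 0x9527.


Sum all words (with carry folding):
+ 0xab12 = 0xab12
+ 0xc2d9 = 0x6dec
+ 0x4e61 = 0xbc4d
+ 0x9527 = 0x5175
One's complement: ~0x5175
Checksum = 0xae8a


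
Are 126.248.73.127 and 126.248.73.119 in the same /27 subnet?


Mask: 255.255.255.224
126.248.73.127 AND mask = 126.248.73.96
126.248.73.119 AND mask = 126.248.73.96
Yes, same subnet (126.248.73.96)


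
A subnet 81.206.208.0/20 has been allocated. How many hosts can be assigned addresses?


Host bits = 32 - 20 = 12
Total addresses = 2^12 = 4096
Usable = total - 2 (network and broadcast)
Usable hosts: 4094


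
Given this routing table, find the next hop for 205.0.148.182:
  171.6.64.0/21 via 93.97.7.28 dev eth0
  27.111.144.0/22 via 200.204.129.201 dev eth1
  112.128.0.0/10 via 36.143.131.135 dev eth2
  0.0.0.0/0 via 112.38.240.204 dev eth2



Longest prefix match for 205.0.148.182:
  /21 171.6.64.0: no
  /22 27.111.144.0: no
  /10 112.128.0.0: no
  /0 0.0.0.0: MATCH
Selected: next-hop 112.38.240.204 via eth2 (matched /0)


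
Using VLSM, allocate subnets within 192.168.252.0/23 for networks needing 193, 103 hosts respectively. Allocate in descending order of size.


193 hosts -> /24 (254 usable): 192.168.252.0/24
103 hosts -> /25 (126 usable): 192.168.253.0/25
Allocation: 192.168.252.0/24 (193 hosts, 254 usable); 192.168.253.0/25 (103 hosts, 126 usable)


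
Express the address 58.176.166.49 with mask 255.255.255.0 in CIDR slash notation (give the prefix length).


Binary: 11111111.11111111.11111111.00000000
Count leading 1s
Prefix: /24


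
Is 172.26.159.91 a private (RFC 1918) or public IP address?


RFC 1918 private ranges:
  10.0.0.0/8 (10.0.0.0 - 10.255.255.255)
  172.16.0.0/12 (172.16.0.0 - 172.31.255.255)
  192.168.0.0/16 (192.168.0.0 - 192.168.255.255)
Private (in 172.16.0.0/12)


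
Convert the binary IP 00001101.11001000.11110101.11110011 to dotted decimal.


00001101 = 13
11001000 = 200
11110101 = 245
11110011 = 243
IP: 13.200.245.243


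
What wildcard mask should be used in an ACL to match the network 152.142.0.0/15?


Subnet mask: 255.254.0.0
Wildcard = 255.255.255.255 - subnet mask
255 - 255 = 0
255 - 254 = 1
255 - 0 = 255
255 - 0 = 255
Wildcard: 0.1.255.255


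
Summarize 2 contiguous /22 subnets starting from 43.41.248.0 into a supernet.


Original prefix: /22
Number of subnets: 2 = 2^1
New prefix = 22 - 1 = 21
Supernet: 43.41.248.0/21


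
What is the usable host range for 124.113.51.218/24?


Network: 124.113.51.0
Broadcast: 124.113.51.255
First usable = network + 1
Last usable = broadcast - 1
Range: 124.113.51.1 to 124.113.51.254


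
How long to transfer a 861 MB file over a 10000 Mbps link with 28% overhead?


Effective throughput = 10000 * (1 - 28/100) = 7200 Mbps
File size in Mb = 861 * 8 = 6888 Mb
Time = 6888 / 7200
Time = 0.9567 seconds


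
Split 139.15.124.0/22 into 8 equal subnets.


New prefix = 22 + 3 = 25
Each subnet has 128 addresses
  139.15.124.0/25
  139.15.124.128/25
  139.15.125.0/25
  139.15.125.128/25
  139.15.126.0/25
  139.15.126.128/25
  139.15.127.0/25
  139.15.127.128/25
Subnets: 139.15.124.0/25, 139.15.124.128/25, 139.15.125.0/25, 139.15.125.128/25, 139.15.126.0/25, 139.15.126.128/25, 139.15.127.0/25, 139.15.127.128/25


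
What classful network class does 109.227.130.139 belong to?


First octet: 109
Binary: 01101101
0xxxxxxx -> Class A (1-126)
Class A, default mask 255.0.0.0 (/8)


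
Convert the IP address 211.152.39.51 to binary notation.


211 = 11010011
152 = 10011000
39 = 00100111
51 = 00110011
Binary: 11010011.10011000.00100111.00110011


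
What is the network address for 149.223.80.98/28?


IP:   10010101.11011111.01010000.01100010
Mask: 11111111.11111111.11111111.11110000
AND operation:
Net:  10010101.11011111.01010000.01100000
Network: 149.223.80.96/28


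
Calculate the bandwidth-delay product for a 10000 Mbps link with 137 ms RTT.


BDP = bandwidth * RTT
= 10000 Mbps * 137 ms
= 10000 * 1e6 * 137 / 1000 bits
= 1370000000 bits
= 171250000 bytes
= 167236.3281 KB
BDP = 1370000000 bits (171250000 bytes)


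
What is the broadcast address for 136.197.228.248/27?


Network: 136.197.228.224/27
Host bits = 5
Set all host bits to 1:
Broadcast: 136.197.228.255


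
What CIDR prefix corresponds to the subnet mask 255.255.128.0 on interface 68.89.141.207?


Binary: 11111111.11111111.10000000.00000000
Count leading 1s
Prefix: /17


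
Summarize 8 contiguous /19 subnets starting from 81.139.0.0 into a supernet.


Original prefix: /19
Number of subnets: 8 = 2^3
New prefix = 19 - 3 = 16
Supernet: 81.139.0.0/16


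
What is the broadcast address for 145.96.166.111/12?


Network: 145.96.0.0/12
Host bits = 20
Set all host bits to 1:
Broadcast: 145.111.255.255


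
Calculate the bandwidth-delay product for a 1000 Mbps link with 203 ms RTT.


BDP = bandwidth * RTT
= 1000 Mbps * 203 ms
= 1000 * 1e6 * 203 / 1000 bits
= 203000000 bits
= 25375000 bytes
= 24780.2734 KB
BDP = 203000000 bits (25375000 bytes)


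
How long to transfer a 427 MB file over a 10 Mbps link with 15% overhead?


Effective throughput = 10 * (1 - 15/100) = 8.5 Mbps
File size in Mb = 427 * 8 = 3416 Mb
Time = 3416 / 8.5
Time = 401.8824 seconds


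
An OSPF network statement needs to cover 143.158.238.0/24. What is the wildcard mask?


Subnet mask: 255.255.255.0
Wildcard = 255.255.255.255 - subnet mask
255 - 255 = 0
255 - 255 = 0
255 - 255 = 0
255 - 0 = 255
Wildcard: 0.0.0.255


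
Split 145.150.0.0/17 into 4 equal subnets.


New prefix = 17 + 2 = 19
Each subnet has 8192 addresses
  145.150.0.0/19
  145.150.32.0/19
  145.150.64.0/19
  145.150.96.0/19
Subnets: 145.150.0.0/19, 145.150.32.0/19, 145.150.64.0/19, 145.150.96.0/19


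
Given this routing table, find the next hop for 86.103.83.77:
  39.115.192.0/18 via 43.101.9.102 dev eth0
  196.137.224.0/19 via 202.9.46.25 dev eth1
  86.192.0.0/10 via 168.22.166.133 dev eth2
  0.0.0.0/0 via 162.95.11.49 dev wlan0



Longest prefix match for 86.103.83.77:
  /18 39.115.192.0: no
  /19 196.137.224.0: no
  /10 86.192.0.0: no
  /0 0.0.0.0: MATCH
Selected: next-hop 162.95.11.49 via wlan0 (matched /0)


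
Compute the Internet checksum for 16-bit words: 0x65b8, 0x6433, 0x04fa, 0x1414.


Sum all words (with carry folding):
+ 0x65b8 = 0x65b8
+ 0x6433 = 0xc9eb
+ 0x04fa = 0xcee5
+ 0x1414 = 0xe2f9
One's complement: ~0xe2f9
Checksum = 0x1d06


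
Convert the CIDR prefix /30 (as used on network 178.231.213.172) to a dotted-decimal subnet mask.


/30 means 30 network bits, 2 host bits
Binary: 11111111111111111111111111111100
Mask: 255.255.255.252


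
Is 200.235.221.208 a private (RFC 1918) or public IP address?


RFC 1918 private ranges:
  10.0.0.0/8 (10.0.0.0 - 10.255.255.255)
  172.16.0.0/12 (172.16.0.0 - 172.31.255.255)
  192.168.0.0/16 (192.168.0.0 - 192.168.255.255)
Public (not in any RFC 1918 range)


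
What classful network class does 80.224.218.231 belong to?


First octet: 80
Binary: 01010000
0xxxxxxx -> Class A (1-126)
Class A, default mask 255.0.0.0 (/8)


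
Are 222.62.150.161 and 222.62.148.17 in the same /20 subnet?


Mask: 255.255.240.0
222.62.150.161 AND mask = 222.62.144.0
222.62.148.17 AND mask = 222.62.144.0
Yes, same subnet (222.62.144.0)


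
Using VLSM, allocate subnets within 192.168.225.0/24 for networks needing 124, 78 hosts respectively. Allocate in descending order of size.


124 hosts -> /25 (126 usable): 192.168.225.0/25
78 hosts -> /25 (126 usable): 192.168.225.128/25
Allocation: 192.168.225.0/25 (124 hosts, 126 usable); 192.168.225.128/25 (78 hosts, 126 usable)


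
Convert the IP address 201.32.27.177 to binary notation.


201 = 11001001
32 = 00100000
27 = 00011011
177 = 10110001
Binary: 11001001.00100000.00011011.10110001


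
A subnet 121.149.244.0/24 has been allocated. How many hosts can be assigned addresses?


Host bits = 32 - 24 = 8
Total addresses = 2^8 = 256
Usable = total - 2 (network and broadcast)
Usable hosts: 254


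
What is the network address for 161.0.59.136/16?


IP:   10100001.00000000.00111011.10001000
Mask: 11111111.11111111.00000000.00000000
AND operation:
Net:  10100001.00000000.00000000.00000000
Network: 161.0.0.0/16


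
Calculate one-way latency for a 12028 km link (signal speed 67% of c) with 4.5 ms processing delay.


Speed = 0.67 * 3e5 km/s = 201000 km/s
Propagation delay = 12028 / 201000 = 0.0598 s = 59.8408 ms
Processing delay = 4.5 ms
Total one-way latency = 64.3408 ms


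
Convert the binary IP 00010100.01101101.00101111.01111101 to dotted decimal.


00010100 = 20
01101101 = 109
00101111 = 47
01111101 = 125
IP: 20.109.47.125


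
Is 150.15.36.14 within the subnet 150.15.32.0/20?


Subnet network: 150.15.32.0
Test IP AND mask: 150.15.32.0
Yes, 150.15.36.14 is in 150.15.32.0/20


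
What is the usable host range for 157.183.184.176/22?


Network: 157.183.184.0
Broadcast: 157.183.187.255
First usable = network + 1
Last usable = broadcast - 1
Range: 157.183.184.1 to 157.183.187.254


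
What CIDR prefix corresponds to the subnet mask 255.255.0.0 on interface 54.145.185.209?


Binary: 11111111.11111111.00000000.00000000
Count leading 1s
Prefix: /16
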